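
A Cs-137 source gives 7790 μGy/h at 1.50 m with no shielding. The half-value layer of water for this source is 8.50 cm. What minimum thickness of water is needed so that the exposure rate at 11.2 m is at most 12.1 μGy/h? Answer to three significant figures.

At 11.2 m, distance alone gives 7790 × (1.50/11.2)² = 7790 × 0.01794 = 139.8 μGy/h.
Further attenuation needed: 139.8/12.1 = 11.55.
n = log₂(11.55) = 3.530 half-value layers.
Thickness = 3.530 × 8.50 cm = 30.00 cm.

30.0 cm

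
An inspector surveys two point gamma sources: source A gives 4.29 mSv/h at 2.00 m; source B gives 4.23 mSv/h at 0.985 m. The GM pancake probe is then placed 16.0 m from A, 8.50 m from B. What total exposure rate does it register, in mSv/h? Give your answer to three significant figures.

0.124 mSv/h

Each source contributes Iᵢ·(dᵢ/rᵢ)²; contributions add.
A: 4.29 × (2.00/16.0)² = 0.06703 mSv/h
B: 4.23 × (0.985/8.50)² = 0.05680 mSv/h
Total = 0.06703 + 0.05680 = 0.1238 mSv/h.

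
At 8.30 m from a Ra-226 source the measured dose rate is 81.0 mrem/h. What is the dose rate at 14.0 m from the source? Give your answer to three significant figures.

28.5 mrem/h

Intensity scales as (d₁/d₂)², so scaling from 8.30 m to 14.0 m:
81.0 × (8.30/14.0)² = 81.0 × 0.3515 = 28.47 mrem/h.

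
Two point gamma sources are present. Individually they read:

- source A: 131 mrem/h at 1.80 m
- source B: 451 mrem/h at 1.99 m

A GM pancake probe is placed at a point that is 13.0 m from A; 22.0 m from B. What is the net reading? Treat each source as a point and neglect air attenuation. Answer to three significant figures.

By superposition, sum each source's inverse-square contribution:
A: 131 × (1.80/13.0)² = 2.511 mrem/h
B: 451 × (1.99/22.0)² = 3.690 mrem/h
Total = 2.511 + 3.690 = 6.201 mrem/h.

6.20 mrem/h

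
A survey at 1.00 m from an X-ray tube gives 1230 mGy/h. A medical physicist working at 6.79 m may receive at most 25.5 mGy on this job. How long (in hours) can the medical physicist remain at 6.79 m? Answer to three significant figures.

0.956 h

Using I₁d₁² = I₂d₂², rate at 6.79 m:
1230 × (1.00/6.79)² = 1230 × 0.02169 = 26.68 mGy/h.
Stay time = 25.5 mGy ÷ 26.68 mGy/h = 0.9558 h.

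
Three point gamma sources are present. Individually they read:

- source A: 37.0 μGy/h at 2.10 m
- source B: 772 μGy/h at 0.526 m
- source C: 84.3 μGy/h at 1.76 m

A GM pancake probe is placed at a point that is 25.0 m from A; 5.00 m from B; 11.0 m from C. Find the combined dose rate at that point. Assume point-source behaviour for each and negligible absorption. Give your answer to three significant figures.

By superposition, sum each source's inverse-square contribution:
A: 37.0 × (2.10/25.0)² = 0.2611 μGy/h
B: 772 × (0.526/5.00)² = 8.544 μGy/h
C: 84.3 × (1.76/11.0)² = 2.158 μGy/h
Total = 0.2611 + 8.544 + 2.158 = 10.96 μGy/h.

11.0 μGy/h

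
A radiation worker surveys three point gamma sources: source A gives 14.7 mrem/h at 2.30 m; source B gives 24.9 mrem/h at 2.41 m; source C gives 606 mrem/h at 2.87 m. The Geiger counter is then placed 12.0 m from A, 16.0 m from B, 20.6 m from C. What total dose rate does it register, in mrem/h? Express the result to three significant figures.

12.9 mrem/h

By superposition, sum each source's inverse-square contribution:
A: 14.7 × (2.30/12.0)² = 0.5400 mrem/h
B: 24.9 × (2.41/16.0)² = 0.5649 mrem/h
C: 606 × (2.87/20.6)² = 11.76 mrem/h
Total = 0.5400 + 0.5649 + 11.76 = 12.86 mrem/h.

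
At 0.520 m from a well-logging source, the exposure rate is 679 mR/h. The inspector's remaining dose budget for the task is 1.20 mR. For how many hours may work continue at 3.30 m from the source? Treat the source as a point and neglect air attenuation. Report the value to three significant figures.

By the inverse-square law, rate at 3.30 m:
(0.520/3.30)² = 0.02483, so 679 × 0.02483 = 16.86 mR/h.
Stay time = 1.20 mR ÷ 16.86 mR/h = 0.07117 h.

0.0712 h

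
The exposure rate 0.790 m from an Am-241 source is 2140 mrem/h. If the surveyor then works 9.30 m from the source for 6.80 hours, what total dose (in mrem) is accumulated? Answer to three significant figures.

105 mrem

By the inverse-square law, rate at 9.30 m:
(0.790/9.30)² = 0.007216, so 2140 × 0.007216 = 15.44 mrem/h.
Dose = rate × time = 15.44 mrem/h × 6.800 h = 105.0 mrem.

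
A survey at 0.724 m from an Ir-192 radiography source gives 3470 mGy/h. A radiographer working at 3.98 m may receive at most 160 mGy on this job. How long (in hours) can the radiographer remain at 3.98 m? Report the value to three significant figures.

Intensity scales as (d₁/d₂)², so rate at 3.98 m:
(0.724/3.98)² = 0.03309, so 3470 × 0.03309 = 114.8 mGy/h.
Stay time = 160 mGy ÷ 114.8 mGy/h = 1.394 h.

1.39 h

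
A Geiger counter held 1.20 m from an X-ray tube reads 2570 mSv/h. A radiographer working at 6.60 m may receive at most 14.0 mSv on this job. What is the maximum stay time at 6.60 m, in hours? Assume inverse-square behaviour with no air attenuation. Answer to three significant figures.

Intensity scales as (d₁/d₂)², so rate at 6.60 m:
2570 × (1.20/6.60)² = 2570 × 0.03306 = 84.96 mSv/h.
Stay time = 14.0 mSv ÷ 84.96 mSv/h = 0.1648 h.

0.165 h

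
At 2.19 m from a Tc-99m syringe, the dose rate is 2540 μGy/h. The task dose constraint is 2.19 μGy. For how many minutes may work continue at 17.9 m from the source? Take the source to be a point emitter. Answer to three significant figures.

3.46 min

By the inverse-square law, rate at 17.9 m:
(2.19/17.9)² = 0.01497, so 2540 × 0.01497 = 38.02 μGy/h.
Stay time = 2.19 μGy ÷ 38.02 μGy/h = 0.05760 h = 3.456 min.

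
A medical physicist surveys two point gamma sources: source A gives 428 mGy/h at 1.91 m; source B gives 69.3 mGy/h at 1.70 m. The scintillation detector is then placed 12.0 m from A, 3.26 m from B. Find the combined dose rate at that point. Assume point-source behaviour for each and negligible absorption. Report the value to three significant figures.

29.7 mGy/h

Each source contributes Iᵢ·(dᵢ/rᵢ)²; contributions add.
A: 428 × (1.91/12.0)² = 10.84 mGy/h
B: 69.3 × (1.70/3.26)² = 18.84 mGy/h
Total = 10.84 + 18.84 = 29.68 mGy/h.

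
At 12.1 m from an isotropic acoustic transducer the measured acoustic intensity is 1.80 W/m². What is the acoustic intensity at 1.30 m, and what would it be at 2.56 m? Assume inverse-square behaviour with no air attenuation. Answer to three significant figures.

Since intensity falls as 1/r²,
At 1.30 m: (12.1/1.30)² = 86.63, so 1.80 × 86.63 = 155.9 W/m²
At 2.56 m: (1.30/2.56)² = 0.2579, so 155.9 × 0.2579 = 40.21 W/m².

156 W/m²; 40.2 W/m²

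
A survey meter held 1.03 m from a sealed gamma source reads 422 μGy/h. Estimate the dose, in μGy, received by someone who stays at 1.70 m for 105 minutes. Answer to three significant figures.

271 μGy

By the inverse-square law, rate at 1.70 m:
422 × (1.03/1.70)² = 422 × 0.3671 = 154.9 μGy/h.
Dose = rate × time = 154.9 μGy/h × 1.750 h = 271.1 μGy.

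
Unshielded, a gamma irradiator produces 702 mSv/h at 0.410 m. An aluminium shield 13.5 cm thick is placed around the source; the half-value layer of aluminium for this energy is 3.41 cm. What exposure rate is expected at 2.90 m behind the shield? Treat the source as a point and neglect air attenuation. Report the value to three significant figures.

0.902 mSv/h

Distance alone: (0.410/2.90)² = 0.01999, so 702 × 0.01999 = 14.03 mSv/h.
Shield: 13.5/3.41 = 3.959 half-value layers → attenuation 2^(−3.959) = 0.06430.
Combined: 14.03 × 0.06430 = 0.9021 mSv/h.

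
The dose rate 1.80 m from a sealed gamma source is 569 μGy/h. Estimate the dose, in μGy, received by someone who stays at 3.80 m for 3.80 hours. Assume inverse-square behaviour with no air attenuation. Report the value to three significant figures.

Applying the 1/r² law, rate at 3.80 m:
569 × (1.80/3.80)² = 569 × 0.2244 = 127.7 μGy/h.
Dose = rate × time = 127.7 μGy/h × 3.800 h = 485.3 μGy.

485 μGy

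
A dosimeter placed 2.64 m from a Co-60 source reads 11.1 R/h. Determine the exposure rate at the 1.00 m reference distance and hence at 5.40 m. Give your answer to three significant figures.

77.4 R/h; 2.65 R/h

Using I₁d₁² = I₂d₂²,
At 1.00 m: 11.1 × (2.64/1.00)² = 11.1 × 6.970 = 77.37 R/h
At 5.40 m: 77.37 × (1.00/5.40)² = 77.37 × 0.03429 = 2.653 R/h.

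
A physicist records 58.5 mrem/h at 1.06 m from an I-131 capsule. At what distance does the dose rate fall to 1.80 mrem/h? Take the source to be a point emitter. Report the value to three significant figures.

Using I₁d₁² = I₂d₂², d₂ = d₁·√(I₁/I₂).
I₁/I₂ = 58.5/1.80 = 32.50, so d₂ = 1.06 × √32.50 = 6.043 m.

6.04 m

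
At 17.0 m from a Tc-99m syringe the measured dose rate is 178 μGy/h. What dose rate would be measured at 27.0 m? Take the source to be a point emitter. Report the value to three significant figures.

Intensity scales as (d₁/d₂)², so scaling from 17.0 m to 27.0 m:
178 × (17.0/27.0)² = 178 × 0.3964 = 70.56 μGy/h.

70.6 μGy/h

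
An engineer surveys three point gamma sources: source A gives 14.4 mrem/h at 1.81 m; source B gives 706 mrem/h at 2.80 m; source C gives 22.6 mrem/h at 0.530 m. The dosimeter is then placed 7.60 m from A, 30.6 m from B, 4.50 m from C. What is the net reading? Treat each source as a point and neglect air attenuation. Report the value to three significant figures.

7.04 mrem/h

Each source contributes Iᵢ·(dᵢ/rᵢ)²; contributions add.
A: 14.4 × (1.81/7.60)² = 0.8168 mrem/h
B: 706 × (2.80/30.6)² = 5.911 mrem/h
C: 22.6 × (0.530/4.50)² = 0.3135 mrem/h
Total = 0.8168 + 5.911 + 0.3135 = 7.041 mrem/h.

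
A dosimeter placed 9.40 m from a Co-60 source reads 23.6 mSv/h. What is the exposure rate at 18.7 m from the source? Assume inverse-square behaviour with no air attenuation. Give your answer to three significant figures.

5.96 mSv/h

Since intensity falls as 1/r², scaling from 9.40 m to 18.7 m:
(9.40/18.7)² = 0.2527, so 23.6 × 0.2527 = 5.964 mSv/h.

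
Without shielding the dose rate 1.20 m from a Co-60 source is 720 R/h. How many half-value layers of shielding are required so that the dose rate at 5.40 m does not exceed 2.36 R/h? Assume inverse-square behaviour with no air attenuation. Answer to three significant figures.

At 5.40 m, distance alone gives 720 × (1.20/5.40)² = 720 × 0.04938 = 35.55 R/h.
Further attenuation needed: 35.55/2.36 = 15.06.
n = log₂(15.06) = 3.913 half-value layers.

3.91 half-value layers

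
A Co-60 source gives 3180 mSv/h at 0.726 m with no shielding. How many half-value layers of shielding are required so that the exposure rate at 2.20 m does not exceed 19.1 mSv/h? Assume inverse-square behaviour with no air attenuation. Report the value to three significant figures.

4.18 half-value layers

At 2.20 m, distance alone gives 3180 × (0.726/2.20)² = 3180 × 0.1089 = 346.3 mSv/h.
Further attenuation needed: 346.3/19.1 = 18.13.
n = log₂(18.13) = 4.180 half-value layers.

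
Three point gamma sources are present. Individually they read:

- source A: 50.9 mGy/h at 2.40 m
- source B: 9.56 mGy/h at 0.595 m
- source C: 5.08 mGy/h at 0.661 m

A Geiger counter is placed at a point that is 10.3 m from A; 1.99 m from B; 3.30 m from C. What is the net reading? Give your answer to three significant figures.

By superposition, sum each source's inverse-square contribution:
A: 50.9 × (2.40/10.3)² = 2.764 mGy/h
B: 9.56 × (0.595/1.99)² = 0.8546 mGy/h
C: 5.08 × (0.661/3.30)² = 0.2038 mGy/h
Total = 2.764 + 0.8546 + 0.2038 = 3.822 mGy/h.

3.82 mGy/h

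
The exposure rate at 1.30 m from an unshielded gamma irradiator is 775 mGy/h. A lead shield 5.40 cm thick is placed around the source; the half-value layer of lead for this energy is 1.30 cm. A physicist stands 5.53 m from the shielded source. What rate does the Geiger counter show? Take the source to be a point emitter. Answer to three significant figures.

2.41 mGy/h

Distance alone: (1.30/5.53)² = 0.05526, so 775 × 0.05526 = 42.83 mGy/h.
Shield: 5.40/1.30 = 4.154 half-value layers → attenuation 2^(−4.154) = 0.05617.
Combined: 42.83 × 0.05617 = 2.406 mGy/h.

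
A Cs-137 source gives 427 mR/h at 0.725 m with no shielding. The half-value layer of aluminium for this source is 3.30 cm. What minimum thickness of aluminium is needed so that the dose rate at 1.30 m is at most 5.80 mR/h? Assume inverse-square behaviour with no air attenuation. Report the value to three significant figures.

At 1.30 m, distance alone gives (0.725/1.30)² = 0.3110, so 427 × 0.3110 = 132.8 mR/h.
Further attenuation needed: 132.8/5.80 = 22.90.
n = log₂(22.90) = 4.517 half-value layers.
Thickness = 4.517 × 3.30 cm = 14.91 cm.

14.9 cm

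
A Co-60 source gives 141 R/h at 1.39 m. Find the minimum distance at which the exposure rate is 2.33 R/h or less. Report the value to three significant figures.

Using I₁d₁² = I₂d₂², d₂ = d₁·√(I₁/I₂).
I₁/I₂ = 141/2.33 = 60.52, so d₂ = 1.39 × √60.52 = 10.81 m.

10.8 m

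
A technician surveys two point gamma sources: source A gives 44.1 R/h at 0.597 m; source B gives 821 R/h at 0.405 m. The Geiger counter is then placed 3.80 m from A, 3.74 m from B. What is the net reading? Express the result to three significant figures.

By superposition, sum each source's inverse-square contribution:
A: 44.1 × (0.597/3.80)² = 1.088 R/h
B: 821 × (0.405/3.74)² = 9.627 R/h
Total = 1.088 + 9.627 = 10.71 R/h.

10.7 R/h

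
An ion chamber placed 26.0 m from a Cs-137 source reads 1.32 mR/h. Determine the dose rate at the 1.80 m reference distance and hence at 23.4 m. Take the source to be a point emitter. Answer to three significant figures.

275 mR/h; 1.63 mR/h

By the inverse-square law,
At 1.80 m: (26.0/1.80)² = 208.6, so 1.32 × 208.6 = 275.4 mR/h
At 23.4 m: (1.80/23.4)² = 0.005917, so 275.4 × 0.005917 = 1.630 mR/h.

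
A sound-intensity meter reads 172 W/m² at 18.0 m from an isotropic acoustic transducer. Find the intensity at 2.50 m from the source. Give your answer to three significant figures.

Applying the 1/r² law, the rate at 2.50 m is
172 × (18.0/2.50)² = 172 × 51.84 = 8916 W/m².

8920 W/m²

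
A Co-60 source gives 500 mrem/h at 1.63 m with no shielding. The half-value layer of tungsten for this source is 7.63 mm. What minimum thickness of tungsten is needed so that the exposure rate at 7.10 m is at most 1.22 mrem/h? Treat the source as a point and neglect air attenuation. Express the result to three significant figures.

33.8 mm

At 7.10 m, distance alone gives (1.63/7.10)² = 0.05271, so 500 × 0.05271 = 26.36 mrem/h.
Further attenuation needed: 26.36/1.22 = 21.61.
n = log₂(21.61) = 4.434 half-value layers.
Thickness = 4.434 × 7.63 mm = 33.83 mm.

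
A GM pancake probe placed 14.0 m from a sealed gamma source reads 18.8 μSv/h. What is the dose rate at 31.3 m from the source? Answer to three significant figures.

Intensity scales as (d₁/d₂)², so scaling from 14.0 m to 31.3 m:
18.8 × (14.0/31.3)² = 18.8 × 0.2001 = 3.762 μSv/h.

3.76 μSv/h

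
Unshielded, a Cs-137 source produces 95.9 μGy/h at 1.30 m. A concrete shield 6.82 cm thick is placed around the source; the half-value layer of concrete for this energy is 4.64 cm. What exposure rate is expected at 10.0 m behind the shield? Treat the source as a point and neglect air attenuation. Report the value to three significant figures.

0.585 μGy/h

Distance alone: 95.9 × (1.30/10.0)² = 95.9 × 0.01690 = 1.621 μGy/h.
Shield: 6.82/4.64 = 1.470 half-value layers → attenuation 2^(−1.470) = 0.3610.
Combined: 1.621 × 0.3610 = 0.5852 μGy/h.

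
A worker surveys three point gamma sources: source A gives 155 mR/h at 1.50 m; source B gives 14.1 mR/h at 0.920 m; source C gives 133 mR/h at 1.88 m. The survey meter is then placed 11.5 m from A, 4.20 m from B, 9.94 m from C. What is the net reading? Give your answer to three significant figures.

Each source contributes Iᵢ·(dᵢ/rᵢ)²; contributions add.
A: 155 × (1.50/11.5)² = 2.637 mR/h
B: 14.1 × (0.920/4.20)² = 0.6765 mR/h
C: 133 × (1.88/9.94)² = 4.758 mR/h
Total = 2.637 + 0.6765 + 4.758 = 8.072 mR/h.

8.07 mR/h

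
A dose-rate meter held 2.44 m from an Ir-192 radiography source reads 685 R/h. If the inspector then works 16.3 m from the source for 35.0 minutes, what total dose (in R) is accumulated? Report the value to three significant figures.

8.95 R

Applying the 1/r² law, rate at 16.3 m:
685 × (2.44/16.3)² = 685 × 0.02241 = 15.35 R/h.
Dose = rate × time = 15.35 R/h × 0.5833 h = 8.954 R.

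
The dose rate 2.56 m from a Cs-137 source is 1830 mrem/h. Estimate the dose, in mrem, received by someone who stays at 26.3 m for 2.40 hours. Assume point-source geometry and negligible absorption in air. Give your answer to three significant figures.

By the inverse-square law, rate at 26.3 m:
(2.56/26.3)² = 0.009475, so 1830 × 0.009475 = 17.34 mrem/h.
Dose = rate × time = 17.34 mrem/h × 2.400 h = 41.62 mrem.

41.6 mrem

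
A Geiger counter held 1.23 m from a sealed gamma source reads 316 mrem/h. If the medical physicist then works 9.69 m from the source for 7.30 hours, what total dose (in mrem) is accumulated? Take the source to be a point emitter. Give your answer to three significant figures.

37.2 mrem

Using I₁d₁² = I₂d₂², rate at 9.69 m:
(1.23/9.69)² = 0.01611, so 316 × 0.01611 = 5.091 mrem/h.
Dose = rate × time = 5.091 mrem/h × 7.300 h = 37.16 mrem.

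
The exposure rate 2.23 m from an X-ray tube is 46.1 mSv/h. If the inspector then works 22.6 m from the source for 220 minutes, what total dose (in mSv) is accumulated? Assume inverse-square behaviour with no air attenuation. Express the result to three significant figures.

1.65 mSv

Since intensity falls as 1/r², rate at 22.6 m:
(2.23/22.6)² = 0.009736, so 46.1 × 0.009736 = 0.4488 mSv/h.
Dose = rate × time = 0.4488 mSv/h × 3.667 h = 1.646 mSv.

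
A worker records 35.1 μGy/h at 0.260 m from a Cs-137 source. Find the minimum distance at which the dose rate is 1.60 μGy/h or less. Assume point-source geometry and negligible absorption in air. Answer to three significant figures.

1.22 m

Using I₁d₁² = I₂d₂², d₂ = d₁·√(I₁/I₂).
I₁/I₂ = 35.1/1.60 = 21.94, so d₂ = 0.260 × √21.94 = 1.218 m.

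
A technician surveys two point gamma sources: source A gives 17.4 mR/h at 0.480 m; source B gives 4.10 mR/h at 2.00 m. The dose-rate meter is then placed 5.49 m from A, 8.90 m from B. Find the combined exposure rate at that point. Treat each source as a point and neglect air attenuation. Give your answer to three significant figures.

Each source contributes Iᵢ·(dᵢ/rᵢ)²; contributions add.
A: 17.4 × (0.480/5.49)² = 0.1330 mR/h
B: 4.10 × (2.00/8.90)² = 0.2070 mR/h
Total = 0.1330 + 0.2070 = 0.3400 mR/h.

0.340 mR/h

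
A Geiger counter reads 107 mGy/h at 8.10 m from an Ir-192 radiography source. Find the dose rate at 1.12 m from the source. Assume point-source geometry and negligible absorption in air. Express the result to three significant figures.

5600 mGy/h

Intensity scales as (d₁/d₂)², so the rate at 1.12 m is
(8.10/1.12)² = 52.30, so 107 × 52.30 = 5596 mGy/h.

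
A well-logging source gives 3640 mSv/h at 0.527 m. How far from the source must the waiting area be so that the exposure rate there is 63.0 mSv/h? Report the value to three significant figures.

4.01 m

Using I₁d₁² = I₂d₂², d₂ = d₁·√(I₁/I₂).
I₁/I₂ = 3640/63.0 = 57.78, so d₂ = 0.527 × √57.78 = 4.006 m.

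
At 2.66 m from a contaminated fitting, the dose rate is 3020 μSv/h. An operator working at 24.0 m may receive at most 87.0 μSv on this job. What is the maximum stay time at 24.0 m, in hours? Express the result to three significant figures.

2.35 h

Since intensity falls as 1/r², rate at 24.0 m:
(2.66/24.0)² = 0.01228, so 3020 × 0.01228 = 37.09 μSv/h.
Stay time = 87.0 μSv ÷ 37.09 μSv/h = 2.346 h.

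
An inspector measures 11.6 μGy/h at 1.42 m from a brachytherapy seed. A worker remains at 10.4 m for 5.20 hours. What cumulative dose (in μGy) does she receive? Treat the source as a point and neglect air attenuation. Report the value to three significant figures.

1.12 μGy

Intensity scales as (d₁/d₂)², so rate at 10.4 m:
11.6 × (1.42/10.4)² = 11.6 × 0.01864 = 0.2162 μGy/h.
Dose = rate × time = 0.2162 μGy/h × 5.200 h = 1.124 μGy.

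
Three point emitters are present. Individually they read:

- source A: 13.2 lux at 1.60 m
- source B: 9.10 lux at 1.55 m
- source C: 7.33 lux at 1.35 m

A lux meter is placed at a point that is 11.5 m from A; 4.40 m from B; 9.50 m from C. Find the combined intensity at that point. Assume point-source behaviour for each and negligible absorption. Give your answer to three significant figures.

Each source contributes Iᵢ·(dᵢ/rᵢ)²; contributions add.
A: 13.2 × (1.60/11.5)² = 0.2555 lux
B: 9.10 × (1.55/4.40)² = 1.129 lux
C: 7.33 × (1.35/9.50)² = 0.1480 lux
Total = 0.2555 + 1.129 + 0.1480 = 1.532 lux.

1.53 lux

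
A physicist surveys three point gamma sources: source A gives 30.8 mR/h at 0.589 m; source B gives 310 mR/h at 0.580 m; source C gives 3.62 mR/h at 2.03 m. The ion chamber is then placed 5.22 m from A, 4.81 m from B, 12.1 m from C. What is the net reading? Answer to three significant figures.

By superposition, sum each source's inverse-square contribution:
A: 30.8 × (0.589/5.22)² = 0.3921 mR/h
B: 310 × (0.580/4.81)² = 4.507 mR/h
C: 3.62 × (2.03/12.1)² = 0.1019 mR/h
Total = 0.3921 + 4.507 + 0.1019 = 5.001 mR/h.

5.00 mR/h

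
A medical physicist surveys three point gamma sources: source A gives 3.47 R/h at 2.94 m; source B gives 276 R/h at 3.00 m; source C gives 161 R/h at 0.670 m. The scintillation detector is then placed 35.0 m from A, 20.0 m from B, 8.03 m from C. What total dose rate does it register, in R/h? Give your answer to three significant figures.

Each source contributes Iᵢ·(dᵢ/rᵢ)²; contributions add.
A: 3.47 × (2.94/35.0)² = 0.02448 R/h
B: 276 × (3.00/20.0)² = 6.210 R/h
C: 161 × (0.670/8.03)² = 1.121 R/h
Total = 0.02448 + 6.210 + 1.121 = 7.355 R/h.

7.36 R/h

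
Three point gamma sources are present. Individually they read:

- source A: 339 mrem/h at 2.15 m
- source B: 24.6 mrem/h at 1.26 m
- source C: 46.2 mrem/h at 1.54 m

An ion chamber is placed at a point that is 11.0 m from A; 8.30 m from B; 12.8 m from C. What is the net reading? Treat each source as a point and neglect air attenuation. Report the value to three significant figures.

By superposition, sum each source's inverse-square contribution:
A: 339 × (2.15/11.0)² = 12.95 mrem/h
B: 24.6 × (1.26/8.30)² = 0.5669 mrem/h
C: 46.2 × (1.54/12.8)² = 0.6687 mrem/h
Total = 12.95 + 0.5669 + 0.6687 = 14.19 mrem/h.

14.2 mrem/h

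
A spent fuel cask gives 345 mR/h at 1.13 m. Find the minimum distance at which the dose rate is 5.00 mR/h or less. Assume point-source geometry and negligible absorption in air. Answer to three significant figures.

Since intensity falls as 1/r², d₂ = d₁·√(I₁/I₂).
I₁/I₂ = 345/5.00 = 69.00, so d₂ = 1.13 × √69.00 = 9.386 m.

9.39 m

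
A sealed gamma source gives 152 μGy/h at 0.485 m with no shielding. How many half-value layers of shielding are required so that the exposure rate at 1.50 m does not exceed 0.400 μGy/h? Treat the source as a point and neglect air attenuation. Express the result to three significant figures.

5.31 half-value layers

At 1.50 m, distance alone gives (0.485/1.50)² = 0.1045, so 152 × 0.1045 = 15.88 μGy/h.
Further attenuation needed: 15.88/0.400 = 39.70.
n = log₂(39.70) = 5.311 half-value layers.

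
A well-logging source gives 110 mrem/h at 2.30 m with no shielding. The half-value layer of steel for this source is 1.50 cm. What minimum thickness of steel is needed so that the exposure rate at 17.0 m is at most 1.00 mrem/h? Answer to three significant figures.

1.51 cm

At 17.0 m, distance alone gives 110 × (2.30/17.0)² = 110 × 0.01830 = 2.013 mrem/h.
Further attenuation needed: 2.013/1.00 = 2.013.
n = log₂(2.013) = 1.009 half-value layers.
Thickness = 1.009 × 1.50 cm = 1.513 cm.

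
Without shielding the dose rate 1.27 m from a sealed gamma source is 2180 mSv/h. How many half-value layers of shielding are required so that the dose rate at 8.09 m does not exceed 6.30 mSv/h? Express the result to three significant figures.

At 8.09 m, distance alone gives 2180 × (1.27/8.09)² = 2180 × 0.02464 = 53.72 mSv/h.
Further attenuation needed: 53.72/6.30 = 8.527.
n = log₂(8.527) = 3.092 half-value layers.

3.09 half-value layers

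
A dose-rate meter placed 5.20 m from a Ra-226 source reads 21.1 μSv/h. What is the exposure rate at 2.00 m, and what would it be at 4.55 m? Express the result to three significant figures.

143 μSv/h; 27.6 μSv/h

By the inverse-square law,
At 2.00 m: 21.1 × (5.20/2.00)² = 21.1 × 6.760 = 142.6 μSv/h
At 4.55 m: 142.6 × (2.00/4.55)² = 142.6 × 0.1932 = 27.55 μSv/h.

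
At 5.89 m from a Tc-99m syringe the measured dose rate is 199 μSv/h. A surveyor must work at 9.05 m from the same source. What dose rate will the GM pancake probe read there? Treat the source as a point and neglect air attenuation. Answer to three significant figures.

Using I₁d₁² = I₂d₂², scaling from 5.89 m to 9.05 m:
(5.89/9.05)² = 0.4236, so 199 × 0.4236 = 84.30 μSv/h.

84.3 μSv/h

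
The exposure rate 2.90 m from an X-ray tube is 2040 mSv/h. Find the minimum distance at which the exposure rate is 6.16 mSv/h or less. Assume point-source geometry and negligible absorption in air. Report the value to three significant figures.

By the inverse-square law, d₂ = d₁·√(I₁/I₂).
I₁/I₂ = 2040/6.16 = 331.2, so d₂ = 2.90 × √331.2 = 52.78 m.

52.8 m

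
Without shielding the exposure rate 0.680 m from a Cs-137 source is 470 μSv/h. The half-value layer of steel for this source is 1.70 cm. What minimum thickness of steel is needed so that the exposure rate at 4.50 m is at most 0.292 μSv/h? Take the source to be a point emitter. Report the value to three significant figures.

At 4.50 m, distance alone gives 470 × (0.680/4.50)² = 470 × 0.02283 = 10.73 μSv/h.
Further attenuation needed: 10.73/0.292 = 36.75.
n = log₂(36.75) = 5.200 half-value layers.
Thickness = 5.200 × 1.70 cm = 8.840 cm.

8.84 cm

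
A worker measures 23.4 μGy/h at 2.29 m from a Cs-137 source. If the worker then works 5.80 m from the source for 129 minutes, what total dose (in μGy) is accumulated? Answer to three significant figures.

Intensity scales as (d₁/d₂)², so rate at 5.80 m:
23.4 × (2.29/5.80)² = 23.4 × 0.1559 = 3.648 μGy/h.
Dose = rate × time = 3.648 μGy/h × 2.150 h = 7.843 μGy.

7.84 μGy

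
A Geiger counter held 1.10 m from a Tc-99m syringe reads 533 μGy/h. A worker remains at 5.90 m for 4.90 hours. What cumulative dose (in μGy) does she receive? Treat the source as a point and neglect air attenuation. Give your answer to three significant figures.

90.8 μGy

Intensity scales as (d₁/d₂)², so rate at 5.90 m:
(1.10/5.90)² = 0.03476, so 533 × 0.03476 = 18.53 μGy/h.
Dose = rate × time = 18.53 μGy/h × 4.900 h = 90.80 μGy.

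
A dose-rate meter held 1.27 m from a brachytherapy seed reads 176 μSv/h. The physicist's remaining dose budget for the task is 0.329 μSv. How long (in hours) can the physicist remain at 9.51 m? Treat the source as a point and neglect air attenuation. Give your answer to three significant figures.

Applying the 1/r² law, rate at 9.51 m:
(1.27/9.51)² = 0.01783, so 176 × 0.01783 = 3.138 μSv/h.
Stay time = 0.329 μSv ÷ 3.138 μSv/h = 0.1048 h.

0.105 h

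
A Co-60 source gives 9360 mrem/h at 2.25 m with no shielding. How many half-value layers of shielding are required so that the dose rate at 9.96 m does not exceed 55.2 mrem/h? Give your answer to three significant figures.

At 9.96 m, distance alone gives 9360 × (2.25/9.96)² = 9360 × 0.05103 = 477.6 mrem/h.
Further attenuation needed: 477.6/55.2 = 8.652.
n = log₂(8.652) = 3.113 half-value layers.

3.11 half-value layers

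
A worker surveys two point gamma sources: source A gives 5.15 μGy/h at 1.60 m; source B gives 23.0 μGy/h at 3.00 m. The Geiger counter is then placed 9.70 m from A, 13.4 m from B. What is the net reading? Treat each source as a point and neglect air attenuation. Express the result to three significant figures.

1.29 μGy/h

Each source contributes Iᵢ·(dᵢ/rᵢ)²; contributions add.
A: 5.15 × (1.60/9.70)² = 0.1401 μGy/h
B: 23.0 × (3.00/13.4)² = 1.153 μGy/h
Total = 0.1401 + 1.153 = 1.293 μGy/h.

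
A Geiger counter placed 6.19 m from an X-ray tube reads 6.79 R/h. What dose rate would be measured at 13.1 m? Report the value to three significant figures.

1.52 R/h

By the inverse-square law, scaling from 6.19 m to 13.1 m:
6.79 × (6.19/13.1)² = 6.79 × 0.2233 = 1.516 R/h.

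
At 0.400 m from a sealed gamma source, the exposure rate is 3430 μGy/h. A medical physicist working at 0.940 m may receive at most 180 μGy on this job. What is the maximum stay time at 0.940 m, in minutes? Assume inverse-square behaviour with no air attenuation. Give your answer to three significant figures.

17.4 min

Applying the 1/r² law, rate at 0.940 m:
3430 × (0.400/0.940)² = 3430 × 0.1811 = 621.2 μGy/h.
Stay time = 180 μGy ÷ 621.2 μGy/h = 0.2898 h = 17.39 min.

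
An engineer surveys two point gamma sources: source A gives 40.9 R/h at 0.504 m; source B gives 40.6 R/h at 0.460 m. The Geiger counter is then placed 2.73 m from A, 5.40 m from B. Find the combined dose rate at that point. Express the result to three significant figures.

Each source contributes Iᵢ·(dᵢ/rᵢ)²; contributions add.
A: 40.9 × (0.504/2.73)² = 1.394 R/h
B: 40.6 × (0.460/5.40)² = 0.2946 R/h
Total = 1.394 + 0.2946 = 1.689 R/h.

1.69 R/h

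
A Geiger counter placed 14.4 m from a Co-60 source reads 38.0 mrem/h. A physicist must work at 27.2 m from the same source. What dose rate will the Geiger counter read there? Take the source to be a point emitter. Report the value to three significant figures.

10.7 mrem/h

Applying the 1/r² law, scaling from 14.4 m to 27.2 m:
(14.4/27.2)² = 0.2803, so 38.0 × 0.2803 = 10.65 mrem/h.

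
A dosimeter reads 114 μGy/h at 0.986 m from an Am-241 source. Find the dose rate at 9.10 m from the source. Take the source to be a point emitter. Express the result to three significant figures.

Intensity scales as (d₁/d₂)², so the rate at 9.10 m is
114 × (0.986/9.10)² = 114 × 0.01174 = 1.338 μGy/h.

1.34 μGy/h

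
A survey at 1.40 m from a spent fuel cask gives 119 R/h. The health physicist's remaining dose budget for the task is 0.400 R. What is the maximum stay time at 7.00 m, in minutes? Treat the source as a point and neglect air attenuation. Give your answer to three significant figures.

Applying the 1/r² law, rate at 7.00 m:
119 × (1.40/7.00)² = 119 × 0.04000 = 4.760 R/h.
Stay time = 0.400 R ÷ 4.760 R/h = 0.08403 h = 5.042 min.

5.04 min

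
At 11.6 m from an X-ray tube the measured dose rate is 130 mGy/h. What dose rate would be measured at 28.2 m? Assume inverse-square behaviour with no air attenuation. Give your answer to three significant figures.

22.0 mGy/h

By the inverse-square law, scaling from 11.6 m to 28.2 m:
(11.6/28.2)² = 0.1692, so 130 × 0.1692 = 22.00 mGy/h.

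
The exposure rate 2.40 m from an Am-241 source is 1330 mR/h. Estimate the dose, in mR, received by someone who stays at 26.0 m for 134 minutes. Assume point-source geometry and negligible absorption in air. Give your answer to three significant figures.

25.3 mR

Since intensity falls as 1/r², rate at 26.0 m:
(2.40/26.0)² = 0.008521, so 1330 × 0.008521 = 11.33 mR/h.
Dose = rate × time = 11.33 mR/h × 2.233 h = 25.30 mR.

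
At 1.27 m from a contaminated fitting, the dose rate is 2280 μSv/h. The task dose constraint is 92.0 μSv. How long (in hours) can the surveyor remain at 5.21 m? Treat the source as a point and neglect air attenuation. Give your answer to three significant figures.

0.679 h

By the inverse-square law, rate at 5.21 m:
(1.27/5.21)² = 0.05942, so 2280 × 0.05942 = 135.5 μSv/h.
Stay time = 92.0 μSv ÷ 135.5 μSv/h = 0.6790 h.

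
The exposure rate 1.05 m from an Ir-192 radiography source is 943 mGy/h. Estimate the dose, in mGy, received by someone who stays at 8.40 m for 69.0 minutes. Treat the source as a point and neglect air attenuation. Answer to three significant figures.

Applying the 1/r² law, rate at 8.40 m:
943 × (1.05/8.40)² = 943 × 0.01562 = 14.73 mGy/h.
Dose = rate × time = 14.73 mGy/h × 1.150 h = 16.94 mGy.

16.9 mGy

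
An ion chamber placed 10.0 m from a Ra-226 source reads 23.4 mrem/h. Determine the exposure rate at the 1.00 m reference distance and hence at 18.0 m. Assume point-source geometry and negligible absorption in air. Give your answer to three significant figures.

Intensity scales as (d₁/d₂)², so
At 1.00 m: 23.4 × (10.0/1.00)² = 23.4 × 100.0 = 2340 mrem/h
At 18.0 m: (1.00/18.0)² = 0.003086, so 2340 × 0.003086 = 7.221 mrem/h.

2340 mrem/h; 7.22 mrem/h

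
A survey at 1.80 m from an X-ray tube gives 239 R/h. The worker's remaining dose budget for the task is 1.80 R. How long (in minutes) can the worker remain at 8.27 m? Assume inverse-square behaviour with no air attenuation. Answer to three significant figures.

9.54 min

Intensity scales as (d₁/d₂)², so rate at 8.27 m:
(1.80/8.27)² = 0.04737, so 239 × 0.04737 = 11.32 R/h.
Stay time = 1.80 R ÷ 11.32 R/h = 0.1590 h = 9.540 min.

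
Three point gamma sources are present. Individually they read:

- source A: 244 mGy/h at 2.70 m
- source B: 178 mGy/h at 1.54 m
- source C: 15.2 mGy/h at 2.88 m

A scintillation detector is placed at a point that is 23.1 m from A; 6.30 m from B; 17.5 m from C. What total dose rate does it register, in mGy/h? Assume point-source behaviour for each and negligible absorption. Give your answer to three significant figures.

14.4 mGy/h

By superposition, sum each source's inverse-square contribution:
A: 244 × (2.70/23.1)² = 3.333 mGy/h
B: 178 × (1.54/6.30)² = 10.64 mGy/h
C: 15.2 × (2.88/17.5)² = 0.4117 mGy/h
Total = 3.333 + 10.64 + 0.4117 = 14.38 mGy/h.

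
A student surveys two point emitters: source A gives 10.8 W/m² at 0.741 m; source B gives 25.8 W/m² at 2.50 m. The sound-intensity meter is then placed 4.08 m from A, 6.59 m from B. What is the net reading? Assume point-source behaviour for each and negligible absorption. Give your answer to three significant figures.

4.07 W/m²

Each source contributes Iᵢ·(dᵢ/rᵢ)²; contributions add.
A: 10.8 × (0.741/4.08)² = 0.3562 W/m²
B: 25.8 × (2.50/6.59)² = 3.713 W/m²
Total = 0.3562 + 3.713 = 4.069 W/m².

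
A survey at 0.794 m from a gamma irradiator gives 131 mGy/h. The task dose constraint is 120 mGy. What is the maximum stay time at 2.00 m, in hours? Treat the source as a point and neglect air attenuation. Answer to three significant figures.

Since intensity falls as 1/r², rate at 2.00 m:
131 × (0.794/2.00)² = 131 × 0.1576 = 20.65 mGy/h.
Stay time = 120 mGy ÷ 20.65 mGy/h = 5.811 h.

5.81 h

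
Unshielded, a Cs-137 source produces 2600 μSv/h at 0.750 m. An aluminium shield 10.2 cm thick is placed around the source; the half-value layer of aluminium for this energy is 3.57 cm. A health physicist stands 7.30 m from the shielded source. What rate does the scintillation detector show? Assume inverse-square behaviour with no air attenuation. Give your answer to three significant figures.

Distance alone: (0.750/7.30)² = 0.01056, so 2600 × 0.01056 = 27.46 μSv/h.
Shield: 10.2/3.57 = 2.857 half-value layers → attenuation 2^(−2.857) = 0.1380.
Combined: 27.46 × 0.1380 = 3.789 μSv/h.

3.79 μSv/h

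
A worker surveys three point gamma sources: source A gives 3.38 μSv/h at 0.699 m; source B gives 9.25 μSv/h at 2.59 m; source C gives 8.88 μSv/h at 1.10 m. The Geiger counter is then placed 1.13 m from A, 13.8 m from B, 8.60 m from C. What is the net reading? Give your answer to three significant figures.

Each source contributes Iᵢ·(dᵢ/rᵢ)²; contributions add.
A: 3.38 × (0.699/1.13)² = 1.293 μSv/h
B: 9.25 × (2.59/13.8)² = 0.3258 μSv/h
C: 8.88 × (1.10/8.60)² = 0.1453 μSv/h
Total = 1.293 + 0.3258 + 0.1453 = 1.764 μSv/h.

1.76 μSv/h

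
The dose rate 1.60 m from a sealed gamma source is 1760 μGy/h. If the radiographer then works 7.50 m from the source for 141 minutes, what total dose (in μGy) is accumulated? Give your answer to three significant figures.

Since intensity falls as 1/r², rate at 7.50 m:
(1.60/7.50)² = 0.04551, so 1760 × 0.04551 = 80.10 μGy/h.
Dose = rate × time = 80.10 μGy/h × 2.350 h = 188.2 μGy.

188 μGy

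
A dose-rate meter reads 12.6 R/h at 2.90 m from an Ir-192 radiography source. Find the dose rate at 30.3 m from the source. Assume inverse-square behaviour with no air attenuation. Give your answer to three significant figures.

0.115 R/h

Intensity scales as (d₁/d₂)², so the rate at 30.3 m is
12.6 × (2.90/30.3)² = 12.6 × 0.009160 = 0.1154 R/h.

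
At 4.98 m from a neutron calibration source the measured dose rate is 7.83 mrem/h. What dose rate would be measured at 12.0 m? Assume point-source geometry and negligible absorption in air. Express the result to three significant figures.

By the inverse-square law, scaling from 4.98 m to 12.0 m:
(4.98/12.0)² = 0.1722, so 7.83 × 0.1722 = 1.348 mrem/h.

1.35 mrem/h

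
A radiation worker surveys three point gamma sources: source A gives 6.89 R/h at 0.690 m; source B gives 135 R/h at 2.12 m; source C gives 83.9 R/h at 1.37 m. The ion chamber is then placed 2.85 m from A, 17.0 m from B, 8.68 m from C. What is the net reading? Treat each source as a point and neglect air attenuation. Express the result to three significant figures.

4.59 R/h

By superposition, sum each source's inverse-square contribution:
A: 6.89 × (0.690/2.85)² = 0.4039 R/h
B: 135 × (2.12/17.0)² = 2.099 R/h
C: 83.9 × (1.37/8.68)² = 2.090 R/h
Total = 0.4039 + 2.099 + 2.090 = 4.593 R/h.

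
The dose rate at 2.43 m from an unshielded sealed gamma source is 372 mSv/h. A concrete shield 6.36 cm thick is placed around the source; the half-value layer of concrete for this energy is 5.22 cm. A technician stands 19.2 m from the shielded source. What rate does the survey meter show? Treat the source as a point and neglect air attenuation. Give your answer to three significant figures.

2.56 mSv/h

Distance alone: (2.43/19.2)² = 0.01602, so 372 × 0.01602 = 5.959 mSv/h.
Shield: 6.36/5.22 = 1.218 half-value layers → attenuation 2^(−1.218) = 0.4299.
Combined: 5.959 × 0.4299 = 2.562 mSv/h.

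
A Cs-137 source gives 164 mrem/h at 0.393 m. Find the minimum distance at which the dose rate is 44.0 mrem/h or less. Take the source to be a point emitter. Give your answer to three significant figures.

0.759 m

By the inverse-square law, d₂ = d₁·√(I₁/I₂).
I₁/I₂ = 164/44.0 = 3.727, so d₂ = 0.393 × √3.727 = 0.7587 m.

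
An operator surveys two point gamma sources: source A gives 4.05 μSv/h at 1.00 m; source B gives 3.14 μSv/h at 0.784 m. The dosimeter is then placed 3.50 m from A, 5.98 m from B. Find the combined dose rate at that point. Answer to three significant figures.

By superposition, sum each source's inverse-square contribution:
A: 4.05 × (1.00/3.50)² = 0.3306 μSv/h
B: 3.14 × (0.784/5.98)² = 0.05397 μSv/h
Total = 0.3306 + 0.05397 = 0.3846 μSv/h.

0.385 μSv/h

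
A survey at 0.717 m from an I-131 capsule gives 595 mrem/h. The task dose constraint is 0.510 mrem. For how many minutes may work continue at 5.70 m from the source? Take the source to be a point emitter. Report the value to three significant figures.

By the inverse-square law, rate at 5.70 m:
(0.717/5.70)² = 0.01582, so 595 × 0.01582 = 9.413 mrem/h.
Stay time = 0.510 mrem ÷ 9.413 mrem/h = 0.05418 h = 3.251 min.

3.25 min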